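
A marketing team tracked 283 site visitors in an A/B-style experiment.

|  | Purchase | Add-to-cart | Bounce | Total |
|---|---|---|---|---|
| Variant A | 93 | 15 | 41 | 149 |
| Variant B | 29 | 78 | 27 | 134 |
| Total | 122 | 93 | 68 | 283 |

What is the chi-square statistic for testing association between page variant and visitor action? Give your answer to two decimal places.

78.56

Grand total N = 283.
Expected counts (row total × column total / N):
  Variant A, Purchase: 149×122/283 = 64.233
  Variant A, Add-to-cart: 149×93/283 = 48.965
  Variant A, Bounce: 149×68/283 = 35.802
  Variant B, Purchase: 134×122/283 = 57.767
  Variant B, Add-to-cart: 134×93/283 = 44.035
  Variant B, Bounce: 134×68/283 = 32.198
Contributions (O − E)²/E:
  (93 − 64.233)²/64.233 = 12.8834
  (15 − 48.965)²/48.965 = 23.5601
  (41 − 35.802)²/35.802 = 0.7547
  (29 − 57.767)²/57.767 = 14.3255
  (78 − 44.035)²/44.035 = 26.1978
  (27 − 32.198)²/32.198 = 0.8392
χ² = 12.8834 + 23.5601 + 0.7547 + 14.3255 + 26.1978 + 0.8392 = 78.56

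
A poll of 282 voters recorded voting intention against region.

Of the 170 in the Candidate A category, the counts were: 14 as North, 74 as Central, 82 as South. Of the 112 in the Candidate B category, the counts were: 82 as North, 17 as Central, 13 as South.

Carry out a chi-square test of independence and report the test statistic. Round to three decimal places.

127.448

Row totals: 170, 112. Column totals: 96, 91, 95. Grand total N = 282.
Expected counts (row total × column total / N):
  Candidate A, North: 170×96/282 = 57.87234
  Candidate A, Central: 170×91/282 = 54.85816
  Candidate A, South: 170×95/282 = 57.26950
  Candidate B, North: 112×96/282 = 38.12766
  Candidate B, Central: 112×91/282 = 36.14184
  Candidate B, South: 112×95/282 = 37.73050
Contributions (O − E)²/E:
  (14 − 57.87234)²/57.87234 = 33.2591
  (74 − 54.85816)²/54.85816 = 6.6792
  (82 − 57.26950)²/57.26950 = 10.6793
  (82 − 38.12766)²/38.12766 = 50.4826
  (17 − 36.14184)²/36.14184 = 10.1381
  (13 − 37.73050)²/37.73050 = 16.2096
χ² = 33.2591 + 6.6792 + 10.6793 + 50.4826 + 10.1381 + 16.2096 = 127.448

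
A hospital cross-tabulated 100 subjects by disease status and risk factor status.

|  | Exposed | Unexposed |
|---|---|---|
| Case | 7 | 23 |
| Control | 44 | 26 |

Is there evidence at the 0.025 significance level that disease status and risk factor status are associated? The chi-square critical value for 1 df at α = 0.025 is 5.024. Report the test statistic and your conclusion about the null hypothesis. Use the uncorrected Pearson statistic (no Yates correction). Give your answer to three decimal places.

13.127; reject H₀

Row totals: 30, 70. Column totals: 51, 49. Grand total N = 100.
Expected counts (row total × column total / N):
  Case, Exposed: 30×51/100 = 15.3000
  Case, Unexposed: 30×49/100 = 14.7000
  Control, Exposed: 70×51/100 = 35.7000
  Control, Unexposed: 70×49/100 = 34.3000
Contributions (O − E)²/E:
  (7 − 15.3000)²/15.3000 = 4.5026
  (23 − 14.7000)²/14.7000 = 4.6864
  (44 − 35.7000)²/35.7000 = 1.9297
  (26 − 34.3000)²/34.3000 = 2.0085
χ² = 4.5026 + 4.6864 + 1.9297 + 2.0085 = 13.127
df = (2−1)(2−1) = 1. Since 13.127 > 5.024, reject the null hypothesis of independence at α = 0.025.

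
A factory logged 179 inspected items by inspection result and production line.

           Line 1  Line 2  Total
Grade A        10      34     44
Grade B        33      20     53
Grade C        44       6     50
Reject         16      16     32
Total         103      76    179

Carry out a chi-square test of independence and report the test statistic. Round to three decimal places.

42.044

Grand total N = 179.
Expected counts (row total × column total / N):
  Grade A, Line 1: 44×103/179 = 25.3184
  Grade A, Line 2: 44×76/179 = 18.6816
  Grade B, Line 1: 53×103/179 = 30.4972
  Grade B, Line 2: 53×76/179 = 22.5028
  Grade C, Line 1: 50×103/179 = 28.7709
  Grade C, Line 2: 50×76/179 = 21.2291
  Reject, Line 1: 32×103/179 = 18.4134
  Reject, Line 2: 32×76/179 = 13.5866
Contributions (O − E)²/E:
  (10 − 25.3184)²/25.3184 = 9.2681
  (34 − 18.6816)²/18.6816 = 12.5607
  (33 − 30.4972)²/30.4972 = 0.2054
  (20 − 22.5028)²/22.5028 = 0.2784
  (44 − 28.7709)²/28.7709 = 8.0611
  (6 − 21.2291)²/21.2291 = 10.9249
  (16 − 18.4134)²/18.4134 = 0.3163
  (16 − 13.5866)²/13.5866 = 0.4287
χ² = 9.2681 + 12.5607 + 0.2054 + 0.2784 + 8.0611 + 10.9249 + 0.3163 + 0.4287 = 42.044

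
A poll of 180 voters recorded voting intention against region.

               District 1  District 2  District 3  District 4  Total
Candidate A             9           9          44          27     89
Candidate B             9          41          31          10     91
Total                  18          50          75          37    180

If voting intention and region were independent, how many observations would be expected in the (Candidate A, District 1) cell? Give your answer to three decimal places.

Row total (Candidate A) = 89; column total (District 1) = 18; grand total N = 180.
Expected count = (row total × column total) / N = 89 × 18 / 180 = 8.900.

8.900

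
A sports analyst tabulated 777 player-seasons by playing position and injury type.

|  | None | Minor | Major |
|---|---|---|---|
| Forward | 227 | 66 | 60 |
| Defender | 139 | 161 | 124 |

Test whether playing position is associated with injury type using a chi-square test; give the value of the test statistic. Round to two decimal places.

77.34

Row totals: 353, 424. Column totals: 366, 227, 184. Grand total N = 777.
Expected counts (row total × column total / N):
  Forward, None: 353×366/777 = 166.278
  Forward, Minor: 353×227/777 = 103.129
  Forward, Major: 353×184/777 = 83.593
  Defender, None: 424×366/777 = 199.722
  Defender, Minor: 424×227/777 = 123.871
  Defender, Major: 424×184/777 = 100.407
Contributions (O − E)²/E:
  (227 − 166.278)²/166.278 = 22.1747
  (66 − 103.129)²/103.129 = 13.3674
  (60 − 83.593)²/83.593 = 6.6588
  (139 − 199.722)²/199.722 = 18.4615
  (161 − 123.871)²/123.871 = 11.1290
  (124 − 100.407)²/100.407 = 5.5437
χ² = 22.1747 + 13.3674 + 6.6588 + 18.4615 + 11.1290 + 5.5437 = 77.34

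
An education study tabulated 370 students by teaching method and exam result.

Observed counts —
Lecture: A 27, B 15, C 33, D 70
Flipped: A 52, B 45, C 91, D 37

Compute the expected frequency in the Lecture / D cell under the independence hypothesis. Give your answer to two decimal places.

41.93

Row total (Lecture) = 145; column total (D) = 107; grand total N = 370.
Expected count = (row total × column total) / N = 145 × 107 / 370 = 41.93.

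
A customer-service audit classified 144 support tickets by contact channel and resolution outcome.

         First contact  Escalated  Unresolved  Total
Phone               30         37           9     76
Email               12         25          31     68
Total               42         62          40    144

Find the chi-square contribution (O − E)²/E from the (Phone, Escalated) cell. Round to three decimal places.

0.559

Row total (Phone) = 76; column total (Escalated) = 62; N = 144.
Expected count E = 76 × 62 / 144 = 32.72222.
Contribution = (O − E)²/E = (37 − 32.72222)² / 32.72222 = 0.559.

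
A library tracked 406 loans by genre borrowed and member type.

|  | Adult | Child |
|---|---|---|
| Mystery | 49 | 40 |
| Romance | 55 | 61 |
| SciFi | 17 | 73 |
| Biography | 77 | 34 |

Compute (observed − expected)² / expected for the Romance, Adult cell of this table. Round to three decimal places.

0.044

Row total (Romance) = 116; column total (Adult) = 198; N = 406.
Expected count E = 116 × 198 / 406 = 56.57143.
Contribution = (O − E)²/E = (55 − 56.57143)² / 56.57143 = 0.044.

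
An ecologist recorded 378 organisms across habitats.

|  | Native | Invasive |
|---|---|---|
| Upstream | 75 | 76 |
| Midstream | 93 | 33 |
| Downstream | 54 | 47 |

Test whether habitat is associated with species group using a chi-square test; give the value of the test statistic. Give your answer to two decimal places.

Row totals: 151, 126, 101. Column totals: 222, 156. Grand total N = 378.
Expected counts (row total × column total / N):
  Upstream, Native: 151×222/378 = 88.683
  Upstream, Invasive: 151×156/378 = 62.317
  Midstream, Native: 126×222/378 = 74.000
  Midstream, Invasive: 126×156/378 = 52.000
  Downstream, Native: 101×222/378 = 59.317
  Downstream, Invasive: 101×156/378 = 41.683
Contributions (O − E)²/E:
  (75 − 88.683)²/88.683 = 2.1112
  (76 − 62.317)²/62.317 = 3.0044
  (93 − 74.000)²/74.000 = 4.8784
  (33 − 52.000)²/52.000 = 6.9423
  (54 − 59.317)²/59.317 = 0.4766
  (47 − 41.683)²/41.683 = 0.6782
χ² = 2.1112 + 3.0044 + 4.8784 + 6.9423 + 0.4766 + 0.6782 = 18.09

18.09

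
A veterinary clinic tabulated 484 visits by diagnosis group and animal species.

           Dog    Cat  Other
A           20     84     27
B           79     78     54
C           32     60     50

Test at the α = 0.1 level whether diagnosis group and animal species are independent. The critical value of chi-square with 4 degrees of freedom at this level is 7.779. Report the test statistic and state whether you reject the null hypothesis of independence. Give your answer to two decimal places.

Row totals: 131, 211, 142. Column totals: 131, 222, 131. Grand total N = 484.
Expected counts (row total × column total / N):
  A, Dog: 131×131/484 = 35.457
  A, Cat: 131×222/484 = 60.087
  A, Other: 131×131/484 = 35.457
  B, Dog: 211×131/484 = 57.110
  B, Cat: 211×222/484 = 96.781
  B, Other: 211×131/484 = 57.110
  C, Dog: 142×131/484 = 38.434
  C, Cat: 142×222/484 = 65.132
  C, Other: 142×131/484 = 38.434
Contributions (O − E)²/E:
  (20 − 35.457)²/35.457 = 6.7383
  (84 − 60.087)²/60.087 = 9.5167
  (27 − 35.457)²/35.457 = 2.0171
  (79 − 57.110)²/57.110 = 8.3903
  (78 − 96.781)²/96.781 = 3.6446
  (54 − 57.110)²/57.110 = 0.1694
  (32 − 38.434)²/38.434 = 1.0771
  (60 − 65.132)²/65.132 = 0.4044
  (50 − 38.434)²/38.434 = 3.4806
χ² = 6.7383 + 9.5167 + 2.0171 + 8.3903 + 3.6446 + 0.1694 + 1.0771 + 0.4044 + 3.4806 = 35.44
df = (3−1)(3−1) = 4. Since 35.44 > 7.779, reject the null hypothesis of independence at α = 0.1.

35.44; reject H₀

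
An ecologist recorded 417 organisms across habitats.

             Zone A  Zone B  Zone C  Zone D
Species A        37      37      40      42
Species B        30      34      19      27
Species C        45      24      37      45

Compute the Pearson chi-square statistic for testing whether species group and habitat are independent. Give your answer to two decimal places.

10.31

Row totals: 156, 110, 151. Column totals: 112, 95, 96, 114. Grand total N = 417.
Expected counts (row total × column total / N):
  Species A, Zone A: 156×112/417 = 41.899
  Species A, Zone B: 156×95/417 = 35.540
  Species A, Zone C: 156×96/417 = 35.914
  Species A, Zone D: 156×114/417 = 42.647
  Species B, Zone A: 110×112/417 = 29.544
  Species B, Zone B: 110×95/417 = 25.060
  Species B, Zone C: 110×96/417 = 25.324
  Species B, Zone D: 110×114/417 = 30.072
  Species C, Zone A: 151×112/417 = 40.556
  Species C, Zone B: 151×95/417 = 34.400
  Species C, Zone C: 151×96/417 = 34.763
  Species C, Zone D: 151×114/417 = 41.281
Contributions (O − E)²/E:
  (37 − 41.899)²/41.899 = 0.5728
  (37 − 35.540)²/35.540 = 0.0600
  (40 − 35.914)²/35.914 = 0.4649
  (42 − 42.647)²/42.647 = 0.0098
  (30 − 29.544)²/29.544 = 0.0070
  (34 − 25.060)²/25.060 = 3.1893
  (19 − 25.324)²/25.324 = 1.5793
  (27 − 30.072)²/30.072 = 0.3138
  (45 − 40.556)²/40.556 = 0.4870
  (24 − 34.400)²/34.400 = 3.1442
  (37 − 34.763)²/34.763 = 0.1440
  (45 − 41.281)²/41.281 = 0.3350
χ² = 0.5728 + 0.0600 + 0.4649 + 0.0098 + 0.0070 + 3.1893 + 1.5793 + 0.3138 + 0.4870 + 3.1442 + 0.1440 + 0.3350 = 10.31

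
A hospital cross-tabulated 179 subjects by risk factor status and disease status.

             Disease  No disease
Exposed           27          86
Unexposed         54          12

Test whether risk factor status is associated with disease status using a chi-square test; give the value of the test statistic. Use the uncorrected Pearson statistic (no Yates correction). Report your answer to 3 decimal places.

Row totals: 113, 66. Column totals: 81, 98. Grand total N = 179.
Expected counts (row total × column total / N):
  Exposed, Disease: 113×81/179 = 51.1341
  Exposed, No disease: 113×98/179 = 61.8659
  Unexposed, Disease: 66×81/179 = 29.8659
  Unexposed, No disease: 66×98/179 = 36.1341
Contributions (O − E)²/E:
  (27 − 51.1341)²/51.1341 = 11.3907
  (86 − 61.8659)²/61.8659 = 9.4148
  (54 − 29.8659)²/29.8659 = 19.5023
  (12 − 36.1341)²/36.1341 = 16.1193
χ² = 11.3907 + 9.4148 + 19.5023 + 16.1193 = 56.427

56.427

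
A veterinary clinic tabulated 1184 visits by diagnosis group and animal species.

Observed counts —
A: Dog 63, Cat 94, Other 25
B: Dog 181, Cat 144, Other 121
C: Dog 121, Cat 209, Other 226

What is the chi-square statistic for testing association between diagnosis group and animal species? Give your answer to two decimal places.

78.07

Row totals: 182, 446, 556. Column totals: 365, 447, 372. Grand total N = 1184.
Expected counts (row total × column total / N):
  A, Dog: 182×365/1184 = 56.106
  A, Cat: 182×447/1184 = 68.711
  A, Other: 182×372/1184 = 57.182
  B, Dog: 446×365/1184 = 137.492
  B, Cat: 446×447/1184 = 168.380
  B, Other: 446×372/1184 = 140.128
  C, Dog: 556×365/1184 = 171.402
  C, Cat: 556×447/1184 = 209.909
  C, Other: 556×372/1184 = 174.689
Contributions (O − E)²/E:
  (63 − 56.106)²/56.106 = 0.8471
  (94 − 68.711)²/68.711 = 9.3076
  (25 − 57.182)²/57.182 = 18.1120
  (181 − 137.492)²/137.492 = 13.7677
  (144 − 168.380)²/168.380 = 3.5300
  (121 − 140.128)²/140.128 = 2.6110
  (121 − 171.402)²/171.402 = 14.8211
  (209 − 209.909)²/209.909 = 0.0039
  (226 − 174.689)²/174.689 = 15.0715
χ² = 0.8471 + 9.3076 + 18.1120 + 13.7677 + 3.5300 + 2.6110 + 14.8211 + 0.0039 + 15.0715 = 78.07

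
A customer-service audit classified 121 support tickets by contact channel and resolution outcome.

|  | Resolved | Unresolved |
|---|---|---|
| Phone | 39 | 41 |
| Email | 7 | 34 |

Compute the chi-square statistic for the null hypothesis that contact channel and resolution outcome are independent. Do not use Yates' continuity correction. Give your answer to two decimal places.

Row totals: 80, 41. Column totals: 46, 75. Grand total N = 121.
Expected counts (row total × column total / N):
  Phone, Resolved: 80×46/121 = 30.413
  Phone, Unresolved: 80×75/121 = 49.587
  Email, Resolved: 41×46/121 = 15.587
  Email, Unresolved: 41×75/121 = 25.413
Contributions (O − E)²/E:
  (39 − 30.413)²/30.413 = 2.4245
  (41 − 49.587)²/49.587 = 1.4870
  (7 − 15.587)²/15.587 = 4.7306
  (34 − 25.413)²/25.413 = 2.9015
χ² = 2.4245 + 1.4870 + 4.7306 + 2.9015 = 11.54

11.54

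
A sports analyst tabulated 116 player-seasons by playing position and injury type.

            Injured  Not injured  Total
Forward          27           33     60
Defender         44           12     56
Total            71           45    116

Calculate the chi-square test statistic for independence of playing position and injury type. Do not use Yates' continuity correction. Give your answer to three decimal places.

13.749

Grand total N = 116.
Expected counts (row total × column total / N):
  Forward, Injured: 60×71/116 = 36.72414
  Forward, Not injured: 60×45/116 = 23.27586
  Defender, Injured: 56×71/116 = 34.27586
  Defender, Not injured: 56×45/116 = 21.72414
Contributions (O − E)²/E:
  (27 − 36.72414)²/36.72414 = 2.5748
  (33 − 23.27586)²/23.27586 = 4.0625
  (44 − 34.27586)²/34.27586 = 2.7588
  (12 − 21.72414)²/21.72414 = 4.3527
χ² = 2.5748 + 4.0625 + 2.7588 + 4.3527 = 13.749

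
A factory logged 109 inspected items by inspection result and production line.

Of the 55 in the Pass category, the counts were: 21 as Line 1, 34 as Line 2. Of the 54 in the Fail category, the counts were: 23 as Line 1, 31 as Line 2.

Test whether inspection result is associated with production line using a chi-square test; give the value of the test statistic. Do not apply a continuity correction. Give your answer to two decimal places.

Row totals: 55, 54. Column totals: 44, 65. Grand total N = 109.
Expected counts (row total × column total / N):
  Pass, Line 1: 55×44/109 = 22.202
  Pass, Line 2: 55×65/109 = 32.798
  Fail, Line 1: 54×44/109 = 21.798
  Fail, Line 2: 54×65/109 = 32.202
Contributions (O − E)²/E:
  (21 − 22.202)²/22.202 = 0.0651
  (34 − 32.798)²/32.798 = 0.0441
  (23 − 21.798)²/21.798 = 0.0663
  (31 − 32.202)²/32.202 = 0.0449
χ² = 0.0651 + 0.0441 + 0.0663 + 0.0449 = 0.22

0.22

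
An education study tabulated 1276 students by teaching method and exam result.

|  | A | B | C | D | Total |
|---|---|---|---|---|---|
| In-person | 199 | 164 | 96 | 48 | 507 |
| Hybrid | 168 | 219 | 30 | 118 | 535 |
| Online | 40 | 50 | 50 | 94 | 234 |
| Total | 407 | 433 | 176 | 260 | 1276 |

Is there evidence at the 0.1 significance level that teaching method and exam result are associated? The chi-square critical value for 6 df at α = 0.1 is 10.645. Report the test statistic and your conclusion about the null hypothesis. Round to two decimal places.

Grand total N = 1276.
Expected counts (row total × column total / N):
  In-person, A: 507×407/1276 = 161.716
  In-person, B: 507×433/1276 = 172.046
  In-person, C: 507×176/1276 = 69.931
  In-person, D: 507×260/1276 = 103.307
  Hybrid, A: 535×407/1276 = 170.647
  Hybrid, B: 535×433/1276 = 181.548
  Hybrid, C: 535×176/1276 = 73.793
  Hybrid, D: 535×260/1276 = 109.013
  Online, A: 234×407/1276 = 74.638
  Online, B: 234×433/1276 = 79.406
  Online, C: 234×176/1276 = 32.276
  Online, D: 234×260/1276 = 47.680
Contributions (O − E)²/E:
  (199 − 161.716)²/161.716 = 8.5959
  (164 − 172.046)²/172.046 = 0.3763
  (96 − 69.931)²/69.931 = 9.7180
  (48 − 103.307)²/103.307 = 29.6095
  (168 − 170.647)²/170.647 = 0.0411
  (219 − 181.548)²/181.548 = 7.7261
  (30 − 73.793)²/73.793 = 25.9893
  (118 − 109.013)²/109.013 = 0.7409
  (40 − 74.638)²/74.638 = 16.0748
  (50 − 79.406)²/79.406 = 10.8898
  (50 − 32.276)²/32.276 = 9.7329
  (94 − 47.680)²/47.680 = 44.9988
χ² = 8.5959 + 0.3763 + 9.7180 + 29.6095 + 0.0411 + 7.7261 + 25.9893 + 0.7409 + 16.0748 + 10.8898 + 9.7329 + 44.9988 = 164.49
df = (3−1)(4−1) = 6. Since 164.49 > 10.645, reject the null hypothesis of independence at α = 0.1.

164.49; reject H₀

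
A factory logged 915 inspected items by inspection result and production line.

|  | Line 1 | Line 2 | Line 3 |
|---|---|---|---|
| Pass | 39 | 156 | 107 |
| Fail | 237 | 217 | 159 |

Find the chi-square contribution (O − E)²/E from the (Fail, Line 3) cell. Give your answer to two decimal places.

Row total (Fail) = 613; column total (Line 3) = 266; N = 915.
Expected count E = 613 × 266 / 915 = 178.205.
Contribution = (O − E)²/E = (159 − 178.205)² / 178.205 = 2.07.

2.07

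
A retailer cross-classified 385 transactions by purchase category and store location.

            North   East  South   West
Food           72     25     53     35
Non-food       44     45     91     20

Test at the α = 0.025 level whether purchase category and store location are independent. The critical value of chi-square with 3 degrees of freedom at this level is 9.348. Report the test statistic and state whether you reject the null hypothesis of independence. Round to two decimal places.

Row totals: 185, 200. Column totals: 116, 70, 144, 55. Grand total N = 385.
Expected counts (row total × column total / N):
  Food, North: 185×116/385 = 55.740
  Food, East: 185×70/385 = 33.636
  Food, South: 185×144/385 = 69.195
  Food, West: 185×55/385 = 26.429
  Non-food, North: 200×116/385 = 60.260
  Non-food, East: 200×70/385 = 36.364
  Non-food, South: 200×144/385 = 74.805
  Non-food, West: 200×55/385 = 28.571
Contributions (O − E)²/E:
  (72 − 55.740)²/55.740 = 4.7432
  (25 − 33.636)²/33.636 = 2.2173
  (53 − 69.195)²/69.195 = 3.7904
  (35 − 26.429)²/26.429 = 2.7796
  (44 − 60.260)²/60.260 = 4.3874
  (45 − 36.364)²/36.364 = 2.0509
  (91 − 74.805)²/74.805 = 3.5062
  (20 − 28.571)²/28.571 = 2.5712
χ² = 4.7432 + 2.2173 + 3.7904 + 2.7796 + 4.3874 + 2.0509 + 3.5062 + 2.5712 = 26.05
df = (2−1)(4−1) = 3. Since 26.05 > 9.348, reject the null hypothesis of independence at α = 0.025.

26.05; reject H₀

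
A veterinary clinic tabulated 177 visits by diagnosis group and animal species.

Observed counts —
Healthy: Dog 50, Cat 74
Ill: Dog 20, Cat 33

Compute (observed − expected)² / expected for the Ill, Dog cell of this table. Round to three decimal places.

Row total (Ill) = 53; column total (Dog) = 70; N = 177.
Expected count E = 53 × 70 / 177 = 20.9605.
Contribution = (O − E)²/E = (20 − 20.9605)² / 20.9605 = 0.044.

0.044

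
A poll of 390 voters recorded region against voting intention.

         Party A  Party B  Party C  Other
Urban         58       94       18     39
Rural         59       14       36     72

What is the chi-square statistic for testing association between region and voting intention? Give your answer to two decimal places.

Row totals: 209, 181. Column totals: 117, 108, 54, 111. Grand total N = 390.
Expected counts (row total × column total / N):
  Urban, Party A: 209×117/390 = 62.700
  Urban, Party B: 209×108/390 = 57.877
  Urban, Party C: 209×54/390 = 28.938
  Urban, Other: 209×111/390 = 59.485
  Rural, Party A: 181×117/390 = 54.300
  Rural, Party B: 181×108/390 = 50.123
  Rural, Party C: 181×54/390 = 25.062
  Rural, Other: 181×111/390 = 51.515
Contributions (O − E)²/E:
  (58 − 62.700)²/62.700 = 0.3523
  (94 − 57.877)²/57.877 = 22.5456
  (18 − 28.938)²/28.938 = 4.1344
  (39 − 59.485)²/59.485 = 7.0545
  (59 − 54.300)²/54.300 = 0.4068
  (14 − 50.123)²/50.123 = 26.0334
  (36 − 25.062)²/25.062 = 4.7738
  (72 − 51.515)²/51.515 = 8.1459
χ² = 0.3523 + 22.5456 + 4.1344 + 7.0545 + 0.4068 + 26.0334 + 4.7738 + 8.1459 = 73.45

73.45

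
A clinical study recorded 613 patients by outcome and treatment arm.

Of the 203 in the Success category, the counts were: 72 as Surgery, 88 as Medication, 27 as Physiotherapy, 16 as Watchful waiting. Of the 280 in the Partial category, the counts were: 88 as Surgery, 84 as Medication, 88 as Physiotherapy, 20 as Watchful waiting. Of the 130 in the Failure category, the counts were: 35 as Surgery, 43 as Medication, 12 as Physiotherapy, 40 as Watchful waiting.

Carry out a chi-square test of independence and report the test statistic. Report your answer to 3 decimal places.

82.150

Row totals: 203, 280, 130. Column totals: 195, 215, 127, 76. Grand total N = 613.
Expected counts (row total × column total / N):
  Success, Surgery: 203×195/613 = 64.575856
  Success, Medication: 203×215/613 = 71.199021
  Success, Physiotherapy: 203×127/613 = 42.057096
  Success, Watchful waiting: 203×76/613 = 25.168026
  Partial, Surgery: 280×195/613 = 89.070147
  Partial, Medication: 280×215/613 = 98.205546
  Partial, Physiotherapy: 280×127/613 = 58.009788
  Partial, Watchful waiting: 280×76/613 = 34.714519
  Failure, Surgery: 130×195/613 = 41.353997
  Failure, Medication: 130×215/613 = 45.595432
  Failure, Physiotherapy: 130×127/613 = 26.933116
  Failure, Watchful waiting: 130×76/613 = 16.117455
Contributions (O − E)²/E:
  (72 − 64.575856)²/64.575856 = 0.8535
  (88 − 71.199021)²/71.199021 = 3.9646
  (27 − 42.057096)²/42.057096 = 5.3907
  (16 − 25.168026)²/25.168026 = 3.3397
  (88 − 89.070147)²/89.070147 = 0.0129
  (84 − 98.205546)²/98.205546 = 2.0548
  (88 − 58.009788)²/58.009788 = 15.5045
  (20 − 34.714519)²/34.714519 = 6.2371
  (35 − 41.353997)²/41.353997 = 0.9763
  (43 − 45.595432)²/45.595432 = 0.1477
  (12 − 26.933116)²/26.933116 = 8.2797
  (40 − 16.117455)²/16.117455 = 35.3887
χ² = 0.8535 + 3.9646 + 5.3907 + 3.3397 + 0.0129 + 2.0548 + 15.5045 + 6.2371 + 0.9763 + 0.1477 + 8.2797 + 35.3887 = 82.150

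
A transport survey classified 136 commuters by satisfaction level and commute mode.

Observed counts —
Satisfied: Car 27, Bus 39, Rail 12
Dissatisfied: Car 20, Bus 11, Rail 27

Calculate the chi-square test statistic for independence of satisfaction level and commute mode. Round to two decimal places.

19.98

Row totals: 78, 58. Column totals: 47, 50, 39. Grand total N = 136.
Expected counts (row total × column total / N):
  Satisfied, Car: 78×47/136 = 26.956
  Satisfied, Bus: 78×50/136 = 28.676
  Satisfied, Rail: 78×39/136 = 22.368
  Dissatisfied, Car: 58×47/136 = 20.044
  Dissatisfied, Bus: 58×50/136 = 21.324
  Dissatisfied, Rail: 58×39/136 = 16.632
Contributions (O − E)²/E:
  (27 − 26.956)²/26.956 = 0.0001
  (39 − 28.676)²/28.676 = 3.7169
  (12 − 22.368)²/22.368 = 4.8058
  (20 − 20.044)²/20.044 = 0.0001
  (11 − 21.324)²/21.324 = 4.9984
  (27 − 16.632)²/16.632 = 6.4632
χ² = 0.0001 + 3.7169 + 4.8058 + 0.0001 + 4.9984 + 6.4632 = 19.98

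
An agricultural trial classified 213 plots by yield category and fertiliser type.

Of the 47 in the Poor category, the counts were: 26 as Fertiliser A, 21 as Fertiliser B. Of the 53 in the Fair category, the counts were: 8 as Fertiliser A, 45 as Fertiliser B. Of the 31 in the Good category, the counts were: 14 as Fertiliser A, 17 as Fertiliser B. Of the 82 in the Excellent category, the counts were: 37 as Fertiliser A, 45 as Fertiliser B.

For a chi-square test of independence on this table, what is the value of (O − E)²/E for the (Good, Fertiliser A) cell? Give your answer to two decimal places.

0.21

Row total (Good) = 31; column total (Fertiliser A) = 85; N = 213.
Expected count E = 31 × 85 / 213 = 12.371.
Contribution = (O − E)²/E = (14 − 12.371)² / 12.371 = 0.21.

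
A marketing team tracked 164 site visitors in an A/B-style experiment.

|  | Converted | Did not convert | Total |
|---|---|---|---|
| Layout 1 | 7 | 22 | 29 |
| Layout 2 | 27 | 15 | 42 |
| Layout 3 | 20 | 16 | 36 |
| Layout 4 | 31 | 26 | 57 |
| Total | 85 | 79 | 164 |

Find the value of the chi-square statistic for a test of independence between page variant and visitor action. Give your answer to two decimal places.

11.87

Grand total N = 164.
Expected counts (row total × column total / N):
  Layout 1, Converted: 29×85/164 = 15.030
  Layout 1, Did not convert: 29×79/164 = 13.970
  Layout 2, Converted: 42×85/164 = 21.768
  Layout 2, Did not convert: 42×79/164 = 20.232
  Layout 3, Converted: 36×85/164 = 18.659
  Layout 3, Did not convert: 36×79/164 = 17.341
  Layout 4, Converted: 57×85/164 = 29.543
  Layout 4, Did not convert: 57×79/164 = 27.457
Contributions (O − E)²/E:
  (7 − 15.030)²/15.030 = 4.2901
  (22 − 13.970)²/13.970 = 4.6157
  (27 − 21.768)²/21.768 = 1.2575
  (15 − 20.232)²/20.232 = 1.3530
  (20 − 18.659)²/18.659 = 0.0964
  (16 − 17.341)²/17.341 = 0.1037
  (31 − 29.543)²/29.543 = 0.0719
  (26 − 27.457)²/27.457 = 0.0773
χ² = 4.2901 + 4.6157 + 1.2575 + 1.3530 + 0.0964 + 0.1037 + 0.0719 + 0.0773 = 11.87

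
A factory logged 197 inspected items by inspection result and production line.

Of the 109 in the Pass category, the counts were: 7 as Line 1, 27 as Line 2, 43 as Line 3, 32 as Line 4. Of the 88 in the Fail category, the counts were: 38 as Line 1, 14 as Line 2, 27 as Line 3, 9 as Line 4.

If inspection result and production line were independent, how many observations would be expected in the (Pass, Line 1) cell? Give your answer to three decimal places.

Row total (Pass) = 109; column total (Line 1) = 45; grand total N = 197.
Expected count = (row total × column total) / N = 109 × 45 / 197 = 24.898.

24.898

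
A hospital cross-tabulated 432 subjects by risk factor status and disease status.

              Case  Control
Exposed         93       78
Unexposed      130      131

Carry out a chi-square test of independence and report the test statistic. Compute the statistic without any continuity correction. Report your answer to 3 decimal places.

Row totals: 171, 261. Column totals: 223, 209. Grand total N = 432.
Expected counts (row total × column total / N):
  Exposed, Case: 171×223/432 = 88.2708
  Exposed, Control: 171×209/432 = 82.7292
  Unexposed, Case: 261×223/432 = 134.7292
  Unexposed, Control: 261×209/432 = 126.2708
Contributions (O − E)²/E:
  (93 − 88.2708)²/88.2708 = 0.2534
  (78 − 82.7292)²/82.7292 = 0.2703
  (130 − 134.7292)²/134.7292 = 0.1660
  (131 − 126.2708)²/126.2708 = 0.1771
χ² = 0.2534 + 0.2703 + 0.1660 + 0.1771 = 0.867

0.867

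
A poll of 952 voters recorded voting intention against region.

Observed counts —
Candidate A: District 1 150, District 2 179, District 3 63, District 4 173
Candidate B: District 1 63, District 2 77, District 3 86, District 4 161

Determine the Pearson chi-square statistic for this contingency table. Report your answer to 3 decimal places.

48.574

Row totals: 565, 387. Column totals: 213, 256, 149, 334. Grand total N = 952.
Expected counts (row total × column total / N):
  Candidate A, District 1: 565×213/952 = 126.4128
  Candidate A, District 2: 565×256/952 = 151.9328
  Candidate A, District 3: 565×149/952 = 88.4296
  Candidate A, District 4: 565×334/952 = 198.2248
  Candidate B, District 1: 387×213/952 = 86.5872
  Candidate B, District 2: 387×256/952 = 104.0672
  Candidate B, District 3: 387×149/952 = 60.5704
  Candidate B, District 4: 387×334/952 = 135.7752
Contributions (O − E)²/E:
  (150 − 126.4128)²/126.4128 = 4.4011
  (179 − 151.9328)²/151.9328 = 4.8221
  (63 − 88.4296)²/88.4296 = 7.3128
  (173 − 198.2248)²/198.2248 = 3.2099
  (63 − 86.5872)²/86.5872 = 6.4254
  (77 − 104.0672)²/104.0672 = 7.0400
  (86 − 60.5704)²/60.5704 = 10.6762
  (161 − 135.7752)²/135.7752 = 4.6864
χ² = 4.4011 + 4.8221 + 7.3128 + 3.2099 + 6.4254 + 7.0400 + 10.6762 + 4.6864 = 48.574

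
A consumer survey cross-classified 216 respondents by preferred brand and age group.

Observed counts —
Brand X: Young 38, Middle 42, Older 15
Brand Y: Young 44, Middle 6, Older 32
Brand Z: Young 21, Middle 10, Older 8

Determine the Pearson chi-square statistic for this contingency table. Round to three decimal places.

Row totals: 95, 82, 39. Column totals: 103, 58, 55. Grand total N = 216.
Expected counts (row total × column total / N):
  Brand X, Young: 95×103/216 = 45.30093
  Brand X, Middle: 95×58/216 = 25.50926
  Brand X, Older: 95×55/216 = 24.18981
  Brand Y, Young: 82×103/216 = 39.10185
  Brand Y, Middle: 82×58/216 = 22.01852
  Brand Y, Older: 82×55/216 = 20.87963
  Brand Z, Young: 39×103/216 = 18.59722
  Brand Z, Middle: 39×58/216 = 10.47222
  Brand Z, Older: 39×55/216 = 9.93056
Contributions (O − E)²/E:
  (38 − 45.30093)²/45.30093 = 1.1767
  (42 − 25.50926)²/25.50926 = 10.6606
  (15 − 24.18981)²/24.18981 = 3.4912
  (44 − 39.10185)²/39.10185 = 0.6136
  (6 − 22.01852)²/22.01852 = 11.6535
  (32 − 20.87963)²/20.87963 = 5.9226
  (21 − 18.59722)²/18.59722 = 0.3104
  (10 − 10.47222)²/10.47222 = 0.0213
  (8 − 9.93056)²/9.93056 = 0.3753
χ² = 1.1767 + 10.6606 + 3.4912 + 0.6136 + 11.6535 + 5.9226 + 0.3104 + 0.0213 + 0.3753 = 34.225

34.225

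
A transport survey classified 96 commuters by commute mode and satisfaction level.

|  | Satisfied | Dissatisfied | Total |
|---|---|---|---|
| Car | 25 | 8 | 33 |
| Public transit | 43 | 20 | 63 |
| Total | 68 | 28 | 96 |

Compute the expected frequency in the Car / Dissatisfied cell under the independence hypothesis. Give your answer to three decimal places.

9.625

Row total (Car) = 33; column total (Dissatisfied) = 28; grand total N = 96.
Expected count = (row total × column total) / N = 33 × 28 / 96 = 9.625.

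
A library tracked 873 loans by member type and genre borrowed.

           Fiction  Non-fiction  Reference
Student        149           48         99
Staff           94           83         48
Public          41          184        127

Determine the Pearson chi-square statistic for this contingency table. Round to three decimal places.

150.057

Row totals: 296, 225, 352. Column totals: 284, 315, 274. Grand total N = 873.
Expected counts (row total × column total / N):
  Student, Fiction: 296×284/873 = 96.2932
  Student, Non-fiction: 296×315/873 = 106.8041
  Student, Reference: 296×274/873 = 92.9026
  Staff, Fiction: 225×284/873 = 73.1959
  Staff, Non-fiction: 225×315/873 = 81.1856
  Staff, Reference: 225×274/873 = 70.6186
  Public, Fiction: 352×284/873 = 114.5109
  Public, Non-fiction: 352×315/873 = 127.0103
  Public, Reference: 352×274/873 = 110.4788
Contributions (O − E)²/E:
  (149 − 96.2932)²/96.2932 = 28.8495
  (48 − 106.8041)²/106.8041 = 32.3763
  (99 − 92.9026)²/92.9026 = 0.4002
  (94 − 73.1959)²/73.1959 = 5.9130
  (83 − 81.1856)²/81.1856 = 0.0405
  (48 − 70.6186)²/70.6186 = 7.2446
  (41 − 114.5109)²/114.5109 = 47.1907
  (184 − 127.0103)²/127.0103 = 25.5714
  (127 − 110.4788)²/110.4788 = 2.4706
χ² = 28.8495 + 32.3763 + 0.4002 + 5.9130 + 0.0405 + 7.2446 + 47.1907 + 25.5714 + 2.4706 = 150.057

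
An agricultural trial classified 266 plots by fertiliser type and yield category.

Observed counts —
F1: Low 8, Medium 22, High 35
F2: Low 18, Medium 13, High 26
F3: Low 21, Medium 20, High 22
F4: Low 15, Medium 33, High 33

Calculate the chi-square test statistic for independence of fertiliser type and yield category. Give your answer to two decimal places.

Row totals: 65, 57, 63, 81. Column totals: 62, 88, 116. Grand total N = 266.
Expected counts (row total × column total / N):
  F1, Low: 65×62/266 = 15.150
  F1, Medium: 65×88/266 = 21.504
  F1, High: 65×116/266 = 28.346
  F2, Low: 57×62/266 = 13.286
  F2, Medium: 57×88/266 = 18.857
  F2, High: 57×116/266 = 24.857
  F3, Low: 63×62/266 = 14.684
  F3, Medium: 63×88/266 = 20.842
  F3, High: 63×116/266 = 27.474
  F4, Low: 81×62/266 = 18.880
  F4, Medium: 81×88/266 = 26.797
  F4, High: 81×116/266 = 35.323
Contributions (O − E)²/E:
  (8 − 15.150)²/15.150 = 3.3744
  (22 − 21.504)²/21.504 = 0.0114
  (35 − 28.346)²/28.346 = 1.5620
  (18 − 13.286)²/13.286 = 1.6726
  (13 − 18.857)²/18.857 = 1.8192
  (26 − 24.857)²/24.857 = 0.0526
  (21 − 14.684)²/14.684 = 2.7167
  (20 − 20.842)²/20.842 = 0.0340
  (22 − 27.474)²/27.474 = 1.0907
  (15 − 18.880)²/18.880 = 0.7974
  (33 − 26.797)²/26.797 = 1.4359
  (33 − 35.323)²/35.323 = 0.1528
χ² = 3.3744 + 0.0114 + 1.5620 + 1.6726 + 1.8192 + 0.0526 + 2.7167 + 0.0340 + 1.0907 + 0.7974 + 1.4359 + 0.1528 = 14.72

14.72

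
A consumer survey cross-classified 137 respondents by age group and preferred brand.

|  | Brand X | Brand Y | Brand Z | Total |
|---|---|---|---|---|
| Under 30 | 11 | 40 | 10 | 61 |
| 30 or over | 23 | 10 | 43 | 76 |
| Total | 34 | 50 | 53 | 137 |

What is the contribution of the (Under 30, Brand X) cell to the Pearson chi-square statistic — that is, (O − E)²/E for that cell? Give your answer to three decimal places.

1.131

Row total (Under 30) = 61; column total (Brand X) = 34; N = 137.
Expected count E = 61 × 34 / 137 = 15.1387.
Contribution = (O − E)²/E = (11 − 15.1387)² / 15.1387 = 1.131.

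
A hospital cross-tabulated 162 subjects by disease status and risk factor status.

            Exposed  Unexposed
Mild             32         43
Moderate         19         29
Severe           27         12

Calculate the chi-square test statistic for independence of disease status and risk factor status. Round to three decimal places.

9.256

Row totals: 75, 48, 39. Column totals: 78, 84. Grand total N = 162.
Expected counts (row total × column total / N):
  Mild, Exposed: 75×78/162 = 36.1111
  Mild, Unexposed: 75×84/162 = 38.8889
  Moderate, Exposed: 48×78/162 = 23.1111
  Moderate, Unexposed: 48×84/162 = 24.8889
  Severe, Exposed: 39×78/162 = 18.7778
  Severe, Unexposed: 39×84/162 = 20.2222
Contributions (O − E)²/E:
  (32 − 36.1111)²/36.1111 = 0.4680
  (43 − 38.8889)²/38.8889 = 0.4346
  (19 − 23.1111)²/23.1111 = 0.7313
  (29 − 24.8889)²/24.8889 = 0.6791
  (27 − 18.7778)²/18.7778 = 3.6002
  (12 − 20.2222)²/20.2222 = 3.3431
χ² = 0.4680 + 0.4346 + 0.7313 + 0.6791 + 3.6002 + 3.3431 = 9.256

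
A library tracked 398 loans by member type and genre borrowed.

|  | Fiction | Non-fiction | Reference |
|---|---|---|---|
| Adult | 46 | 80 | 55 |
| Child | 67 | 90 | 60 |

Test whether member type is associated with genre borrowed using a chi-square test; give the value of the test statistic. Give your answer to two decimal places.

Row totals: 181, 217. Column totals: 113, 170, 115. Grand total N = 398.
Expected counts (row total × column total / N):
  Adult, Fiction: 181×113/398 = 51.389
  Adult, Non-fiction: 181×170/398 = 77.312
  Adult, Reference: 181×115/398 = 52.299
  Child, Fiction: 217×113/398 = 61.611
  Child, Non-fiction: 217×170/398 = 92.688
  Child, Reference: 217×115/398 = 62.701
Contributions (O − E)²/E:
  (46 − 51.389)²/51.389 = 0.5651
  (80 − 77.312)²/77.312 = 0.0935
  (55 − 52.299)²/52.299 = 0.1395
  (67 − 61.611)²/61.611 = 0.4714
  (90 − 92.688)²/92.688 = 0.0780
  (60 − 62.701)²/62.701 = 0.1164
χ² = 0.5651 + 0.0935 + 0.1395 + 0.4714 + 0.0780 + 0.1164 = 1.46

1.46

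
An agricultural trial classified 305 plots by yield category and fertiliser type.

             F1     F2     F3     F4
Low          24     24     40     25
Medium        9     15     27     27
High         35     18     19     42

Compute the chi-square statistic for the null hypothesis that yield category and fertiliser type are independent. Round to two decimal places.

21.71

Row totals: 113, 78, 114. Column totals: 68, 57, 86, 94. Grand total N = 305.
Expected counts (row total × column total / N):
  Low, F1: 113×68/305 = 25.193
  Low, F2: 113×57/305 = 21.118
  Low, F3: 113×86/305 = 31.862
  Low, F4: 113×94/305 = 34.826
  Medium, F1: 78×68/305 = 17.390
  Medium, F2: 78×57/305 = 14.577
  Medium, F3: 78×86/305 = 21.993
  Medium, F4: 78×94/305 = 24.039
  High, F1: 114×68/305 = 25.416
  High, F2: 114×57/305 = 21.305
  High, F3: 114×86/305 = 32.144
  High, F4: 114×94/305 = 35.134
Contributions (O − E)²/E:
  (24 − 25.193)²/25.193 = 0.0565
  (24 − 21.118)²/21.118 = 0.3933
  (40 − 31.862)²/31.862 = 2.0786
  (25 − 34.826)²/34.826 = 2.7724
  (9 − 17.390)²/17.390 = 4.0478
  (15 − 14.577)²/14.577 = 0.0123
  (27 − 21.993)²/21.993 = 1.1399
  (27 − 24.039)²/24.039 = 0.3647
  (35 − 25.416)²/25.416 = 3.6140
  (18 − 21.305)²/21.305 = 0.5127
  (19 − 32.144)²/32.144 = 5.3747
  (42 − 35.134)²/35.134 = 1.3418
χ² = 0.0565 + 0.3933 + 2.0786 + 2.7724 + 4.0478 + 0.0123 + 1.1399 + 0.3647 + 3.6140 + 0.5127 + 5.3747 + 1.3418 = 21.71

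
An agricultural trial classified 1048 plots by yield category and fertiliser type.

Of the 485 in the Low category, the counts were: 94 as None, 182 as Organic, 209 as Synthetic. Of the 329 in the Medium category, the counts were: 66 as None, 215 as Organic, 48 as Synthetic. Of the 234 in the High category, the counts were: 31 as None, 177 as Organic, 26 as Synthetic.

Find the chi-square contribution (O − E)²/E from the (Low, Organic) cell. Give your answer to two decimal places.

26.33

Row total (Low) = 485; column total (Organic) = 574; N = 1048.
Expected count E = 485 × 574 / 1048 = 265.639.
Contribution = (O − E)²/E = (182 − 265.639)² / 265.639 = 26.33.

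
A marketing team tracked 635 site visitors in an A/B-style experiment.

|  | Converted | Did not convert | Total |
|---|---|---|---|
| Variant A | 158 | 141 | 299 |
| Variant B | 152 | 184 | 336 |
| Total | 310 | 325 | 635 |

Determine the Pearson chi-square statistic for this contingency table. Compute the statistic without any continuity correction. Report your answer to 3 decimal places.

3.662

Grand total N = 635.
Expected counts (row total × column total / N):
  Variant A, Converted: 299×310/635 = 145.9685
  Variant A, Did not convert: 299×325/635 = 153.0315
  Variant B, Converted: 336×310/635 = 164.0315
  Variant B, Did not convert: 336×325/635 = 171.9685
Contributions (O − E)²/E:
  (158 − 145.9685)²/145.9685 = 0.9917
  (141 − 153.0315)²/153.0315 = 0.9459
  (152 − 164.0315)²/164.0315 = 0.8825
  (184 − 171.9685)²/171.9685 = 0.8418
χ² = 0.9917 + 0.9459 + 0.8825 + 0.8418 = 3.662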